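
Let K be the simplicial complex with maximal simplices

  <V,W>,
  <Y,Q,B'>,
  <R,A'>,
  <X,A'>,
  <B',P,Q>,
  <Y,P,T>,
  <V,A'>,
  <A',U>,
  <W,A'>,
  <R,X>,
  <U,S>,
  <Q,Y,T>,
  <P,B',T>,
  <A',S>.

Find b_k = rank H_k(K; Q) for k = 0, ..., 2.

Order the vertices as P < Q < R < S < T < U < V < W < X < Y < A' < B'. Listing each simplex with vertices in this order, K has dimension 2 with simplices:

  0-simplices (12): [P], [Q], [R], [S], [T], [U], [V], [W], [X], [Y], [A'], [B']
  1-simplices (19): [P,Q], [P,T], [P,Y], [P,B'], [Q,T], [Q,Y], [Q,B'], [R,X], [R,A'], [S,U], [S,A'], [T,Y], [T,B'], [U,A'], [V,W], [V,A'], [W,A'], [X,A'], [Y,B']
  2-simplices (5): [P,Q,B'], [P,T,Y], [P,T,B'], [Q,T,Y], [Q,Y,B']

Hence C_0 ≅ Z^12, C_1 ≅ Z^19, C_2 ≅ Z^5.

Boundary ∂_1: C_1 → C_0 is given by ∂[p,q] = [q] − [p]. For instance
  ∂[R,A'] = [A'] − [R].
As a 12×19 matrix over Z this has rank 10, with invariant factors (1,1,1,1,1,1,1,1,1,1).

The boundary map ∂_2: C_2 → C_1 acts by ∂[p,q,r] = [q,r] − [p,r] + [p,q]. For instance
  ∂[P,T,B'] = [T,B'] − [P,B'] + [P,T],
  ∂[Q,T,Y] = [T,Y] − [Q,Y] + [Q,T].
This gives a 19×5 integer matrix of rank 5; reducing to Smith normal form yields diagonal entries (1,1,1,1,1).

Reading off H_k = ker ∂_k / im ∂_{k+1}:

  H_0: rank C_0 − rank ∂_1 = 12 − 10 = 2, and the invariant factors of ∂_1 are all 1, so H_0 = Z^2.
  H_1: rank ker ∂_1 − rank ∂_2 = (19 − 10) − 5 = 4, and the invariant factors of ∂_2 are all 1, so H_1 = Z^4.
  H_2: rank ker ∂_2 − rank ∂_3 = (5 − 5) − 0 = 0, and there is no ∂_3, so H_2 = 0.

Hence the Betti numbers are b_0 = 2, b_1 = 4, b_2 = 0.

b_0 = 2, b_1 = 4, b_2 = 0.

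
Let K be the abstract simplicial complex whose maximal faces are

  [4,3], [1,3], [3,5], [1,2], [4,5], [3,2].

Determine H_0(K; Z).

Order the vertices as 1 < 2 < 3 < 4 < 5. Listing each simplex with vertices in this order, K has dimension 1 with simplices:

  0-simplices (5): [1], [2], [3], [4], [5]
  1-simplices (6): [1,2], [1,3], [2,3], [3,4], [3,5], [4,5]

so the chain groups are C_0 ≅ Z^5, C_1 ≅ Z^6.

∂_1: C_1 → C_0 sends each edge [p,q] (with p < q) to q − p. For instance
  ∂[3,5] = [5] − [3].
The resulting 5×6 matrix has rank 4, and its Smith normal form has invariant factors (1,1,1,1).

Now H_k = ker ∂_k / im ∂_{k+1}, so:

  H_0: rank C_0 − rank ∂_1 = 5 − 4 = 1, and the invariant factors of ∂_1 are all 1, so H_0 = Z.

(K is a triangulation of a wedge of 2 circles.)

H_0 = Z.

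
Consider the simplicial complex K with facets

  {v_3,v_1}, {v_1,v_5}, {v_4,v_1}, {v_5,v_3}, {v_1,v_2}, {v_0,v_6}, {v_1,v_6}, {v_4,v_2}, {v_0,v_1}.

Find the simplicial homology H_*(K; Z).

We work with the vertex ordering v_0 < v_1 < v_2 < v_3 < v_4 < v_5 < v_6. The simplices of K, each written with vertices in increasing order, are:

  0-simplices (7): [v_0], [v_1], [v_2], [v_3], [v_4], [v_5], [v_6]
  1-simplices (9): [v_0,v_1], [v_0,v_6], [v_1,v_2], [v_1,v_3], [v_1,v_4], [v_1,v_5], [v_1,v_6], [v_2,v_4], [v_3,v_5]

so the chain groups are C_0 ≅ Z^7, C_1 ≅ Z^9.

The boundary map ∂_1: C_1 → C_0 maps an edge to its endpoints' difference, ∂[p,q] = q − p.
This gives a 7×9 integer matrix of rank 6; reducing to Smith normal form yields diagonal entries (1,1,1,1,1,1).

Now H_k = ker ∂_k / im ∂_{k+1}, so:

  H_0: rank C_0 − rank ∂_1 = 7 − 6 = 1, and the invariant factors of ∂_1 are all 1, so H_0 ≅ Z.
  H_1: rank ker ∂_1 − rank ∂_2 = (9 − 6) − 0 = 3, and there is no ∂_2, so H_1 ≅ Z^3.

(K is a triangulation of a wedge of 3 circles.)

H_0 = Z,  H_1 = Z^3.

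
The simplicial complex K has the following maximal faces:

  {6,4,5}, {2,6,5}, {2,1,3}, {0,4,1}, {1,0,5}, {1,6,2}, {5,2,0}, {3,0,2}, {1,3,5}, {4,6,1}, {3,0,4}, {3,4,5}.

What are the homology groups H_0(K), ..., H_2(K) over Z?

H_0 = Z,  H_1 = Z/2,  H_2 = 0.

K has 7 vertices, 18 edges, 12 triangles.
rank ∂_0 = 0, rank ∂_1 = 6 ⇒ b_0 = 7 − 0 − 6 = 1; all invariant factors of ∂_1 are 1 so no torsion. So H_0 = Z.
rank ∂_1 = 6, rank ∂_2 = 12 ⇒ b_1 = 18 − 6 − 12 = 0; ∂_2 has invariant factor(s) [2] giving torsion. So H_1 = Z/2.
rank ∂_2 = 12, rank ∂_3 = 0 ⇒ b_2 = 12 − 12 − 0 = 0. So H_2 = 0.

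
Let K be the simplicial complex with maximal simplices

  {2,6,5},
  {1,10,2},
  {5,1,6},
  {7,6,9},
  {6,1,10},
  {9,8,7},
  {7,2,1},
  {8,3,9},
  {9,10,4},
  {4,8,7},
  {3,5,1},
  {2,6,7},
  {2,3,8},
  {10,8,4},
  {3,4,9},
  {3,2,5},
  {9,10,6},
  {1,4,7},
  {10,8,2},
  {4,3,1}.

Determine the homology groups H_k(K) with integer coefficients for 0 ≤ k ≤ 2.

H_0 ≅ Z,  H_1 ≅ Z ⊕ Z/2Z,  H_2 = 0.

Order the vertices as 1 < 2 < 3 < 4 < 5 < 6 < 7 < 8 < 9 < 10. Listing each simplex with vertices in this order, K has dimension 2 with simplices:

  0-simplices (10): [1], [2], [3], [4], [5], [6], [7], [8], [9], [10]
  1-simplices (30): (30 of them)
  2-simplices (20): (20 of them)

giving chain groups C_0 ≅ Z^10, C_1 ≅ Z^30, C_2 ≅ Z^20.

The boundary map ∂_1: C_1 → C_0 maps an edge to its endpoints' difference, ∂[p,q] = q − p.
The 10×30 boundary matrix has rank 9 and Smith normal form diag(1,1,1,1,1,1,1,1,1).

∂_2: C_2 → C_1 maps a triangle to the signed sum of its edges. For instance
  ∂[2,6,7] = [6,7] − [2,7] + [2,6],
  ∂[2,8,10] = [8,10] − [2,10] + [2,8].
This gives a 30×20 integer matrix of rank 20; reducing to Smith normal form yields diagonal entries (1,1,1,1,1,1,1,1,1,1,1,1,1,1,1,1,1,1,1,2).

Now H_k = ker ∂_k / im ∂_{k+1}, so:

  H_0: rank C_0 − rank ∂_1 = 10 − 9 = 1, and the invariant factors of ∂_1 are all 1, so H_0 = Z.
  H_1: rank ker ∂_1 − rank ∂_2 = (30 − 9) − 20 = 1, and ∂_2 has invariant factor 2 > 1, so H_1 = Z ⊕ Z/2Z.
  H_2: rank ker ∂_2 − rank ∂_3 = (20 − 20) − 0 = 0, and there is no ∂_3, so H_2 = 0.

As a check, the Euler characteristic is 10 − 30 + 20 = 0, which agrees with 1 − 1 + 0 = 0.
(K is a triangulation of the Klein bottle.)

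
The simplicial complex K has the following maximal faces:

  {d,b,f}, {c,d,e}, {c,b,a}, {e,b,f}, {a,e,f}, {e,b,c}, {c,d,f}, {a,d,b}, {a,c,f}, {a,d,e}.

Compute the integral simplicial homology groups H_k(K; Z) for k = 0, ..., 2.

H_0 = Z,  H_1 = Z/2,  H_2 = 0.

Take the total order a < b < c < d < e < f on the vertex set. Then K (dimension 2) consists of the simplices:

  0-simplices (6): a, b, c, d, e, f
  1-simplices (15): ab, ac, ad, ae, af, bc, bd, be, bf, cd, ce, cf, de, df, ef
  2-simplices (10): abc, abd, acf, ade, aef, bce, bdf, bef, cde, cdf

Hence C_0 ≅ Z^6, C_1 ≅ Z^15, C_2 ≅ Z^10.

Boundary ∂_1: C_1 → C_0 maps an edge to its endpoints' difference, ∂[p,q] = q − p. For instance
  ∂cd = d − c.
The resulting 6×15 matrix has rank 5, and its Smith normal form has invariant factors (1,1,1,1,1).

∂_2: C_2 → C_1 sends each 2-simplex [p,q,r] to [q,r] − [p,r] + [p,q]. For instance
  ∂bce = ce − be + bc,
  ∂abc = bc − ac + ab.
As a 15×10 matrix over Z this has rank 10, with invariant factors (1,1,1,1,1,1,1,1,1,2).

Reading off H_k = ker ∂_k / im ∂_{k+1}:

  H_0: rank C_0 − rank ∂_1 = 6 − 5 = 1, and the invariant factors of ∂_1 are all 1, so H_0 = Z.
  H_1: rank ker ∂_1 − rank ∂_2 = (15 − 5) − 10 = 0, and ∂_2 has invariant factor 2 > 1, so H_1 = Z/2.
  H_2: rank ker ∂_2 − rank ∂_3 = (10 − 10) − 0 = 0, and there is no ∂_3, so H_2 = 0.

As a check, the Euler characteristic is 6 − 15 + 10 = 1, which agrees with 1 − 0 + 0 = 1.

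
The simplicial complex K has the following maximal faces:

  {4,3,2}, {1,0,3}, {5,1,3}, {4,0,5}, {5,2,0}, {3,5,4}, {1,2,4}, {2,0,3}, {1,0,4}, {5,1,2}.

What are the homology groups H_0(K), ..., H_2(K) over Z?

H_0 = Z,  H_1 = Z/2Z,  H_2 = 0.

Take the total order 0 < 1 < 2 < 3 < 4 < 5 on the vertex set. Then K (dimension 2) consists of the simplices:

  0-simplices (6): [0], [1], [2], [3], [4], [5]
  1-simplices (15): [0,1], [0,2], [0,3], [0,4], [0,5], [1,2], [1,3], [1,4], [1,5], [2,3], [2,4], [2,5], [3,4], [3,5], [4,5]
  2-simplices (10): [0,1,3], [0,1,4], [0,2,3], [0,2,5], [0,4,5], [1,2,4], [1,2,5], [1,3,5], [2,3,4], [3,4,5]

giving chain groups C_0 ≅ Z^6, C_1 ≅ Z^15, C_2 ≅ Z^10.

Boundary ∂_1: C_1 → C_0 maps an edge to its endpoints' difference, ∂[p,q] = q − p. For instance
  ∂[0,1] = [1] − [0].
As a 6×15 matrix over Z this has rank 5, with invariant factors (1,1,1,1,1).

Boundary ∂_2: C_2 → C_1 sends each 2-simplex [p,q,r] to [q,r] − [p,r] + [p,q]. For instance
  ∂[0,1,3] = [1,3] − [0,3] + [0,1],
  ∂[0,2,5] = [2,5] − [0,5] + [0,2].
The resulting 15×10 matrix has rank 10, and its Smith normal form has invariant factors (1,1,1,1,1,1,1,1,1,2).

Reading off H_k = ker ∂_k / im ∂_{k+1}:

  H_0: rank C_0 − rank ∂_1 = 6 − 5 = 1, and the invariant factors of ∂_1 are all 1, so H_0 = Z.
  H_1: rank ker ∂_1 − rank ∂_2 = (15 − 5) − 10 = 0, and ∂_2 has invariant factor 2 > 1, so H_1 = Z/2Z.
  H_2: rank ker ∂_2 − rank ∂_3 = (10 − 10) − 0 = 0, and there is no ∂_3, so H_2 = 0.

As a check, the Euler characteristic is 6 − 15 + 10 = 1, which agrees with 1 − 0 + 0 = 1.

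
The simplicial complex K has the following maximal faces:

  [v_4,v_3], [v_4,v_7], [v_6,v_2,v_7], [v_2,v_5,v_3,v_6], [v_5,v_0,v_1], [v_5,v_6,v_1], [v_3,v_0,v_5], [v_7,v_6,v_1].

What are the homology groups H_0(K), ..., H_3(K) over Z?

H_0 = Z,  H_1 = Z,  H_2 = 0,  H_3 = 0.

Take the total order v_0 < v_1 < v_2 < v_3 < v_4 < v_5 < v_6 < v_7 on the vertex set. Then K (dimension 3) consists of the simplices:

  0-simplices (8): [v_0], [v_1], [v_2], [v_3], [v_4], [v_5], [v_6], [v_7]
  1-simplices (16): (16 of them)
  2-simplices (9): [v_0,v_1,v_5], [v_0,v_3,v_5], [v_1,v_5,v_6], [v_1,v_6,v_7], [v_2,v_3,v_5], [v_2,v_3,v_6], [v_2,v_5,v_6], [v_2,v_6,v_7], [v_3,v_5,v_6]
  3-simplices (1): [v_2,v_3,v_5,v_6]

Hence C_0 ≅ Z^8, C_1 ≅ Z^16, C_2 ≅ Z^9, C_3 ≅ Z^1.

∂_1: C_1 → C_0 maps an edge to its endpoints' difference, ∂[p,q] = q − p. For instance
  ∂[v_2,v_3] = [v_3] − [v_2].
This gives a 8×16 integer matrix of rank 7; reducing to Smith normal form yields diagonal entries (1,1,1,1,1,1,1).

The boundary map ∂_2: C_2 → C_1 sends each 2-simplex [p,q,r] to [q,r] − [p,r] + [p,q]. For instance
  ∂[v_1,v_6,v_7] = [v_6,v_7] − [v_1,v_7] + [v_1,v_6],
  ∂[v_0,v_3,v_5] = [v_3,v_5] − [v_0,v_5] + [v_0,v_3].
As a 16×9 matrix over Z this has rank 8, with invariant factors (1,1,1,1,1,1,1,1).

Boundary ∂_3: C_3 → C_2 sends each 3-simplex σ to the alternating sum Σ_i (−1)^i (σ with its i-th vertex removed). For instance
  ∂[v_2,v_3,v_5,v_6] = [v_3,v_5,v_6] − [v_2,v_5,v_6] + [v_2,v_3,v_6] − [v_2,v_3,v_5].
The resulting 9×1 matrix has rank 1, and its Smith normal form has invariant factors (1).

Now H_k = ker ∂_k / im ∂_{k+1}, so:

  H_0: rank C_0 − rank ∂_1 = 8 − 7 = 1, and the invariant factors of ∂_1 are all 1, so H_0 ≅ Z.
  H_1: rank ker ∂_1 − rank ∂_2 = (16 − 7) − 8 = 1, and the invariant factors of ∂_2 are all 1, so H_1 ≅ Z.
  H_2: rank ker ∂_2 − rank ∂_3 = (9 − 8) − 1 = 0, and the invariant factors of ∂_3 are all 1, so H_2 ≅ 0.
  H_3: rank ker ∂_3 − rank ∂_4 = (1 − 1) − 0 = 0, and there is no ∂_4, so H_3 ≅ 0.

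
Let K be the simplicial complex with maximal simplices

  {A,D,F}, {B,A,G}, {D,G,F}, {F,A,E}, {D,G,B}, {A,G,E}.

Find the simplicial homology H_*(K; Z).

Fix the vertex order A < B < D < E < F < G and write every simplex with vertices in increasing order. Then dim K = 2 and the simplices of K are:

  0-simplices (6): A, B, D, E, F, G
  1-simplices (12): AB, AD, AE, AF, AG, BD, BG, DF, DG, EF, EG, FG
  2-simplices (6): ABG, ADF, AEF, AEG, BDG, DFG

giving chain groups C_0 ≅ Z^6, C_1 ≅ Z^12, C_2 ≅ Z^6.

∂_1: C_1 → C_0 sends each edge [p,q] (with p < q) to q − p. For instance
  ∂BD = D − B.
As a 6×12 matrix over Z this has rank 5, with invariant factors (1,1,1,1,1).

The boundary map ∂_2: C_2 → C_1 acts by ∂[p,q,r] = [q,r] − [p,r] + [p,q]. For instance
  ∂AEG = EG − AG + AE,
  ∂AEF = EF − AF + AE.
The resulting 12×6 matrix has rank 6, and its Smith normal form has invariant factors (1,1,1,1,1,1).

From H_k ≅ ker(∂_k) / im(∂_{k+1}) we obtain:

  H_0: rank C_0 − rank ∂_1 = 6 − 5 = 1, and the invariant factors of ∂_1 are all 1, so H_0 = Z.
  H_1: rank ker ∂_1 − rank ∂_2 = (12 − 5) − 6 = 1, and the invariant factors of ∂_2 are all 1, so H_1 = Z.
  H_2: rank ker ∂_2 − rank ∂_3 = (6 − 6) − 0 = 0, and there is no ∂_3, so H_2 = 0.

H_0 = Z,  H_1 = Z,  H_2 = 0.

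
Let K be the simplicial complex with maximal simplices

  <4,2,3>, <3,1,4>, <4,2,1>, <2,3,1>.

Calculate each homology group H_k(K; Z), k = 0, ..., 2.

Order the vertices as 1 < 2 < 3 < 4. Listing each simplex with vertices in this order, K has dimension 2 with simplices:

  0-simplices (4): [1], [2], [3], [4]
  1-simplices (6): [1,2], [1,3], [1,4], [2,3], [2,4], [3,4]
  2-simplices (4): [1,2,3], [1,2,4], [1,3,4], [2,3,4]

Hence C_0 ≅ Z^4, C_1 ≅ Z^6, C_2 ≅ Z^4.

The boundary map ∂_1: C_1 → C_0 sends each edge [p,q] (with p < q) to q − p. For instance
  ∂[1,4] = [4] − [1].
As a 4×6 matrix over Z this has rank 3, with invariant factors (1,1,1).

∂_2: C_2 → C_1 acts by ∂[p,q,r] = [q,r] − [p,r] + [p,q]. For instance
  ∂[1,2,4] = [2,4] − [1,4] + [1,2],
  ∂[1,2,3] = [2,3] − [1,3] + [1,2].
The 6×4 boundary matrix has rank 3 and Smith normal form diag(1,1,1).

Now H_k = ker ∂_k / im ∂_{k+1}, so:

  H_0: rank C_0 − rank ∂_1 = 4 − 3 = 1, and the invariant factors of ∂_1 are all 1, so H_0 = Z.
  H_1: rank ker ∂_1 − rank ∂_2 = (6 − 3) − 3 = 0, and the invariant factors of ∂_2 are all 1, so H_1 = 0.
  H_2: rank ker ∂_2 − rank ∂_3 = (4 − 3) − 0 = 1, and there is no ∂_3, so H_2 = Z.

H_0 ≅ Z,  H_1 = 0,  H_2 ≅ Z.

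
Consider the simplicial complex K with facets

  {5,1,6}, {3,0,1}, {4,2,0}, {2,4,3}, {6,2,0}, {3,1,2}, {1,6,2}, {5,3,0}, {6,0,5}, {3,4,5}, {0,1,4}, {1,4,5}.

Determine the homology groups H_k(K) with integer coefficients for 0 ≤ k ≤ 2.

H_0 = Z,  H_1 = Z/2,  H_2 = 0.

Fix the vertex order 0 < 1 < 2 < 3 < 4 < 5 < 6 and write every simplex with vertices in increasing order. Then dim K = 2 and the simplices of K are:

  0-simplices (7): [0], [1], [2], [3], [4], [5], [6]
  1-simplices (18): [0,1], [0,2], [0,3], [0,4], [0,5], [0,6], [1,2], [1,3], [1,4], [1,5], [1,6], [2,3], [2,4], [2,6], [3,4], [3,5], [4,5], [5,6]
  2-simplices (12): [0,1,3], [0,1,4], [0,2,4], [0,2,6], [0,3,5], [0,5,6], [1,2,3], [1,2,6], [1,4,5], [1,5,6], [2,3,4], [3,4,5]

Hence C_0 ≅ Z^7, C_1 ≅ Z^18, C_2 ≅ Z^12.

The boundary map ∂_1: C_1 → C_0 sends each edge [p,q] (with p < q) to q − p.
As a 7×18 matrix over Z this has rank 6, with invariant factors (1,1,1,1,1,1).

Boundary ∂_2: C_2 → C_1 maps a triangle to the signed sum of its edges. For instance
  ∂[0,3,5] = [3,5] − [0,5] + [0,3],
  ∂[2,3,4] = [3,4] − [2,4] + [2,3].
The resulting 18×12 matrix has rank 12, and its Smith normal form has invariant factors (1,1,1,1,1,1,1,1,1,1,1,2).

Reading off H_k = ker ∂_k / im ∂_{k+1}:

  H_0: rank C_0 − rank ∂_1 = 7 − 6 = 1, and the invariant factors of ∂_1 are all 1, so H_0 = Z.
  H_1: rank ker ∂_1 − rank ∂_2 = (18 − 6) − 12 = 0, and ∂_2 has invariant factor 2 > 1, so H_1 = Z/2.
  H_2: rank ker ∂_2 − rank ∂_3 = (12 − 12) − 0 = 0, and there is no ∂_3, so H_2 = 0.

As a check, the Euler characteristic is 7 − 18 + 12 = 1, which agrees with 1 − 0 + 0 = 1.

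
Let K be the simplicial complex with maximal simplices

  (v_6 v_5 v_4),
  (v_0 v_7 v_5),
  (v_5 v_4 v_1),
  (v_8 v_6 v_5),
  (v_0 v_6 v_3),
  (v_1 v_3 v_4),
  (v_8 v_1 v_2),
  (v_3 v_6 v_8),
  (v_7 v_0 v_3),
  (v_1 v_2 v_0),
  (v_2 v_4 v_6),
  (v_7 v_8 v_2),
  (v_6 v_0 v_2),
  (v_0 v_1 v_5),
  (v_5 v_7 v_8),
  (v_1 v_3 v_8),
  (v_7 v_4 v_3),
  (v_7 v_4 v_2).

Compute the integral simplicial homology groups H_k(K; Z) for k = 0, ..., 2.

Order the vertices as v_0 < v_1 < v_2 < v_3 < v_4 < v_5 < v_6 < v_7 < v_8. Listing each simplex with vertices in this order, K has dimension 2 with simplices:

  0-simplices (9): [v_0], [v_1], [v_2], [v_3], [v_4], [v_5], [v_6], [v_7], [v_8]
  1-simplices (27): (27 of them)
  2-simplices (18): (18 of them)

so the chain groups are C_0 ≅ Z^9, C_1 ≅ Z^27, C_2 ≅ Z^18.

Boundary ∂_1: C_1 → C_0 is given by ∂[p,q] = [q] − [p]. For instance
  ∂[v_1,v_5] = [v_5] − [v_1].
The resulting 9×27 matrix has rank 8, and its Smith normal form has invariant factors (1,1,1,1,1,1,1,1).

∂_2: C_2 → C_1 acts by ∂[p,q,r] = [q,r] − [p,r] + [p,q]. For instance
  ∂[v_0,v_5,v_7] = [v_5,v_7] − [v_0,v_7] + [v_0,v_5],
  ∂[v_0,v_3,v_6] = [v_3,v_6] − [v_0,v_6] + [v_0,v_3].
The resulting 27×18 matrix has rank 17, and its Smith normal form has invariant factors (1,1,1,1,1,1,1,1,1,1,1,1,1,1,1,1,1).

From H_k ≅ ker(∂_k) / im(∂_{k+1}) we obtain:

  H_0: rank C_0 − rank ∂_1 = 9 − 8 = 1, and the invariant factors of ∂_1 are all 1, so H_0 = Z.
  H_1: rank ker ∂_1 − rank ∂_2 = (27 − 8) − 17 = 2, and the invariant factors of ∂_2 are all 1, so H_1 = Z^2.
  H_2: rank ker ∂_2 − rank ∂_3 = (18 − 17) − 0 = 1, and there is no ∂_3, so H_2 = Z.

H_0 ≅ Z,  H_1 ≅ Z^2,  H_2 ≅ Z.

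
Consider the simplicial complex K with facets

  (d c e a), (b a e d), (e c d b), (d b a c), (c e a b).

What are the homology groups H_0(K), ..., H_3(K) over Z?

Take the total order a < b < c < d < e on the vertex set. Then K (dimension 3) consists of the simplices:

  0-simplices (5): a, b, c, d, e
  1-simplices (10): ab, ac, ad, ae, bc, bd, be, cd, ce, de
  2-simplices (10): abc, abd, abe, acd, ace, ade, bcd, bce, bde, cde
  3-simplices (5): abcd, abce, abde, acde, bcde

giving chain groups C_0 ≅ Z^5, C_1 ≅ Z^10, C_2 ≅ Z^10, C_3 ≅ Z^5.

Boundary ∂_1: C_1 → C_0 maps an edge to its endpoints' difference, ∂[p,q] = q − p.
This gives a 5×10 integer matrix of rank 4; reducing to Smith normal form yields diagonal entries (1,1,1,1).

Boundary ∂_2: C_2 → C_1 acts by ∂[p,q,r] = [q,r] − [p,r] + [p,q]. For instance
  ∂cde = de − ce + cd,
  ∂acd = cd − ad + ac.
The 10×10 boundary matrix has rank 6 and Smith normal form diag(1,1,1,1,1,1).

Boundary ∂_3: C_3 → C_2 sends each 3-simplex σ to the alternating sum Σ_i (−1)^i (σ with its i-th vertex removed). For instance
  ∂abde = bde − ade + abe − abd,
  ∂acde = cde − ade + ace − acd.
This gives a 10×5 integer matrix of rank 4; reducing to Smith normal form yields diagonal entries (1,1,1,1).

From H_k ≅ ker(∂_k) / im(∂_{k+1}) we obtain:

  H_0: rank C_0 − rank ∂_1 = 5 − 4 = 1, and the invariant factors of ∂_1 are all 1, so H_0 = Z.
  H_1: rank ker ∂_1 − rank ∂_2 = (10 − 4) − 6 = 0, and the invariant factors of ∂_2 are all 1, so H_1 = 0.
  H_2: rank ker ∂_2 − rank ∂_3 = (10 − 6) − 4 = 0, and the invariant factors of ∂_3 are all 1, so H_2 = 0.
  H_3: rank ker ∂_3 − rank ∂_4 = (5 − 4) − 0 = 1, and there is no ∂_4, so H_3 = Z.

H_0 = Z,  H_1 = 0,  H_2 = 0,  H_3 = Z.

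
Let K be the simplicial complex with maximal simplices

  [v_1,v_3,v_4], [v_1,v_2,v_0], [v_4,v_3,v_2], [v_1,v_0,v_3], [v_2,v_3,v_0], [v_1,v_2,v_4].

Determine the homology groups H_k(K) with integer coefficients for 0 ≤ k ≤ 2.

H_0 ≅ Z,  H_1 = 0,  H_2 ≅ Z.

Fix the vertex order v_0 < v_1 < v_2 < v_3 < v_4 and write every simplex with vertices in increasing order. Then dim K = 2 and the simplices of K are:

  0-simplices (5): [v_0], [v_1], [v_2], [v_3], [v_4]
  1-simplices (9): [v_0,v_1], [v_0,v_2], [v_0,v_3], [v_1,v_2], [v_1,v_3], [v_1,v_4], [v_2,v_3], [v_2,v_4], [v_3,v_4]
  2-simplices (6): [v_0,v_1,v_2], [v_0,v_1,v_3], [v_0,v_2,v_3], [v_1,v_2,v_4], [v_1,v_3,v_4], [v_2,v_3,v_4]

giving chain groups C_0 ≅ Z^5, C_1 ≅ Z^9, C_2 ≅ Z^6.

∂_1: C_1 → C_0 sends each edge [p,q] (with p < q) to q − p. For instance
  ∂[v_1,v_4] = [v_4] − [v_1].
As a 5×9 matrix over Z this has rank 4, with invariant factors (1,1,1,1).

∂_2: C_2 → C_1 acts by ∂[p,q,r] = [q,r] − [p,r] + [p,q]. For instance
  ∂[v_0,v_1,v_3] = [v_1,v_3] − [v_0,v_3] + [v_0,v_1],
  ∂[v_0,v_1,v_2] = [v_1,v_2] − [v_0,v_2] + [v_0,v_1].
The resulting 9×6 matrix has rank 5, and its Smith normal form has invariant factors (1,1,1,1,1).

Now H_k = ker ∂_k / im ∂_{k+1}, so:

  H_0: rank C_0 − rank ∂_1 = 5 − 4 = 1, and the invariant factors of ∂_1 are all 1, so H_0 = Z.
  H_1: rank ker ∂_1 − rank ∂_2 = (9 − 4) − 5 = 0, and the invariant factors of ∂_2 are all 1, so H_1 = 0.
  H_2: rank ker ∂_2 − rank ∂_3 = (6 − 5) − 0 = 1, and there is no ∂_3, so H_2 = Z.

(K is a triangulation of the 2-sphere S^2.)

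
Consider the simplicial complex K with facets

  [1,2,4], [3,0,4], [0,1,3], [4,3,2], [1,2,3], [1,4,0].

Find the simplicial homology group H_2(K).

Order the vertices as 0 < 1 < 2 < 3 < 4. Listing each simplex with vertices in this order, K has dimension 2 with simplices:

  0-simplices (5): [0], [1], [2], [3], [4]
  1-simplices (9): [0,1], [0,3], [0,4], [1,2], [1,3], [1,4], [2,3], [2,4], [3,4]
  2-simplices (6): [0,1,3], [0,1,4], [0,3,4], [1,2,3], [1,2,4], [2,3,4]

so the chain groups are C_0 ≅ Z^5, C_1 ≅ Z^9, C_2 ≅ Z^6.

∂_1: C_1 → C_0 is given by ∂[p,q] = [q] − [p]. For instance
  ∂[0,1] = [1] − [0].
The 5×9 boundary matrix has rank 4 and Smith normal form diag(1,1,1,1).

Boundary ∂_2: C_2 → C_1 maps a triangle to the signed sum of its edges. For instance
  ∂[1,2,4] = [2,4] − [1,4] + [1,2],
  ∂[1,2,3] = [2,3] − [1,3] + [1,2].
This gives a 9×6 integer matrix of rank 5; reducing to Smith normal form yields diagonal entries (1,1,1,1,1).

Computing H_k = (kernel of ∂_k) / (image of ∂_{k+1}):

  H_2: rank ker ∂_2 − rank ∂_3 = (6 − 5) − 0 = 1, and there is no ∂_3, so H_2 = Z.

(K is a triangulation of the 2-sphere S^2.)

H_2 ≅ Z.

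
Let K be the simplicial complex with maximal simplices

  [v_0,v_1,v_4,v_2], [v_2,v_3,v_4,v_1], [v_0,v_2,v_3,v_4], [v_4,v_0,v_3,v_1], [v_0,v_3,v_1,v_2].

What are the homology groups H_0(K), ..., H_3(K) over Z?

H_0 = Z,  H_1 = 0,  H_2 = 0,  H_3 = Z.

Fix the vertex order v_0 < v_1 < v_2 < v_3 < v_4 and write every simplex with vertices in increasing order. Then dim K = 3 and the simplices of K are:

  0-simplices (5): [v_0], [v_1], [v_2], [v_3], [v_4]
  1-simplices (10): [v_0,v_1], [v_0,v_2], [v_0,v_3], [v_0,v_4], [v_1,v_2], [v_1,v_3], [v_1,v_4], [v_2,v_3], [v_2,v_4], [v_3,v_4]
  2-simplices (10): [v_0,v_1,v_2], [v_0,v_1,v_3], [v_0,v_1,v_4], [v_0,v_2,v_3], [v_0,v_2,v_4], [v_0,v_3,v_4], [v_1,v_2,v_3], [v_1,v_2,v_4], [v_1,v_3,v_4], [v_2,v_3,v_4]
  3-simplices (5): [v_0,v_1,v_2,v_3], [v_0,v_1,v_2,v_4], [v_0,v_1,v_3,v_4], [v_0,v_2,v_3,v_4], [v_1,v_2,v_3,v_4]

so the chain groups are C_0 ≅ Z^5, C_1 ≅ Z^10, C_2 ≅ Z^10, C_3 ≅ Z^5.

Boundary ∂_1: C_1 → C_0 is given by ∂[p,q] = [q] − [p].
The 5×10 boundary matrix has rank 4 and Smith normal form diag(1,1,1,1).

The boundary map ∂_2: C_2 → C_1 sends each 2-simplex [p,q,r] to [q,r] − [p,r] + [p,q]. For instance
  ∂[v_1,v_2,v_3] = [v_2,v_3] − [v_1,v_3] + [v_1,v_2],
  ∂[v_0,v_1,v_4] = [v_1,v_4] − [v_0,v_4] + [v_0,v_1].
This gives a 10×10 integer matrix of rank 6; reducing to Smith normal form yields diagonal entries (1,1,1,1,1,1).

∂_3: C_3 → C_2 sends each 3-simplex σ to the alternating sum Σ_i (−1)^i (σ with its i-th vertex removed). For instance
  ∂[v_1,v_2,v_3,v_4] = [v_2,v_3,v_4] − [v_1,v_3,v_4] + [v_1,v_2,v_4] − [v_1,v_2,v_3],
  ∂[v_0,v_1,v_2,v_4] = [v_1,v_2,v_4] − [v_0,v_2,v_4] + [v_0,v_1,v_4] − [v_0,v_1,v_2].
This gives a 10×5 integer matrix of rank 4; reducing to Smith normal form yields diagonal entries (1,1,1,1).

Now H_k = ker ∂_k / im ∂_{k+1}, so:

  H_0: rank C_0 − rank ∂_1 = 5 − 4 = 1, and the invariant factors of ∂_1 are all 1, so H_0 = Z.
  H_1: rank ker ∂_1 − rank ∂_2 = (10 − 4) − 6 = 0, and the invariant factors of ∂_2 are all 1, so H_1 = 0.
  H_2: rank ker ∂_2 − rank ∂_3 = (10 − 6) − 4 = 0, and the invariant factors of ∂_3 are all 1, so H_2 = 0.
  H_3: rank ker ∂_3 − rank ∂_4 = (5 − 4) − 0 = 1, and there is no ∂_4, so H_3 = Z.

(K is a triangulation of the 3-sphere S^3.)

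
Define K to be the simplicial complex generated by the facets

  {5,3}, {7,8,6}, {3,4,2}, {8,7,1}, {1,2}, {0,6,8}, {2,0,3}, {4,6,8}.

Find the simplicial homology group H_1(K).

Fix the vertex order 0 < 1 < 2 < 3 < 4 < 5 < 6 < 7 < 8 and write every simplex with vertices in increasing order. Then dim K = 2 and the simplices of K are:

  0-simplices (9): [0], [1], [2], [3], [4], [5], [6], [7], [8]
  1-simplices (16): [0,2], [0,3], [0,6], [0,8], [1,2], [1,7], [1,8], [2,3], [2,4], [3,4], [3,5], [4,6], [4,8], [6,7], [6,8], [7,8]
  2-simplices (6): [0,2,3], [0,6,8], [1,7,8], [2,3,4], [4,6,8], [6,7,8]

so the chain groups are C_0 ≅ Z^9, C_1 ≅ Z^16, C_2 ≅ Z^6.

The boundary map ∂_1: C_1 → C_0 maps an edge to its endpoints' difference, ∂[p,q] = q − p. For instance
  ∂[3,4] = [4] − [3].
The resulting 9×16 matrix has rank 8, and its Smith normal form has invariant factors (1,1,1,1,1,1,1,1).

Boundary ∂_2: C_2 → C_1 maps a triangle to the signed sum of its edges. For instance
  ∂[2,3,4] = [3,4] − [2,4] + [2,3],
  ∂[0,2,3] = [2,3] − [0,3] + [0,2].
The resulting 16×6 matrix has rank 6, and its Smith normal form has invariant factors (1,1,1,1,1,1).

Computing H_k = (kernel of ∂_k) / (image of ∂_{k+1}):

  H_1: rank ker ∂_1 − rank ∂_2 = (16 − 8) − 6 = 2, and the invariant factors of ∂_2 are all 1, so H_1 = Z^2.

H_1 = Z^2.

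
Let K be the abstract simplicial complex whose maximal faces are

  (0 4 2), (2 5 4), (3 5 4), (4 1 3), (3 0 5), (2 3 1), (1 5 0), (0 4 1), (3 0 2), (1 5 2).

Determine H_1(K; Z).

H_1 = Z/2.

Order the vertices as 0 < 1 < 2 < 3 < 4 < 5. Listing each simplex with vertices in this order, K has dimension 2 with simplices:

  0-simplices (6): [0], [1], [2], [3], [4], [5]
  1-simplices (15): [0,1], [0,2], [0,3], [0,4], [0,5], [1,2], [1,3], [1,4], [1,5], [2,3], [2,4], [2,5], [3,4], [3,5], [4,5]
  2-simplices (10): [0,1,4], [0,1,5], [0,2,3], [0,2,4], [0,3,5], [1,2,3], [1,2,5], [1,3,4], [2,4,5], [3,4,5]

so the chain groups are C_0 ≅ Z^6, C_1 ≅ Z^15, C_2 ≅ Z^10.

The boundary map ∂_1: C_1 → C_0 sends each edge [p,q] (with p < q) to q − p. For instance
  ∂[1,4] = [4] − [1].
As a 6×15 matrix over Z this has rank 5, with invariant factors (1,1,1,1,1).

Boundary ∂_2: C_2 → C_1 maps a triangle to the signed sum of its edges. For instance
  ∂[2,4,5] = [4,5] − [2,5] + [2,4],
  ∂[1,2,5] = [2,5] − [1,5] + [1,2].
The resulting 15×10 matrix has rank 10, and its Smith normal form has invariant factors (1,1,1,1,1,1,1,1,1,2).

Now H_k = ker ∂_k / im ∂_{k+1}, so:

  H_1: rank ker ∂_1 − rank ∂_2 = (15 − 5) − 10 = 0, and ∂_2 has invariant factor 2 > 1, so H_1 = Z/2.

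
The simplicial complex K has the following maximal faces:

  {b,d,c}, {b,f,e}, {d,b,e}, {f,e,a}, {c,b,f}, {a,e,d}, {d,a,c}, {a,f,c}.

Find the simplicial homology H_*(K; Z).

H_0 ≅ Z,  H_1 = 0,  H_2 ≅ Z.

Order the vertices as a < b < c < d < e < f. Listing each simplex with vertices in this order, K has dimension 2 with simplices:

  0-simplices (6): a, b, c, d, e, f
  1-simplices (12): ac, ad, ae, af, bc, bd, be, bf, cd, cf, de, ef
  2-simplices (8): acd, acf, ade, aef, bcd, bcf, bde, bef

giving chain groups C_0 ≅ Z^6, C_1 ≅ Z^12, C_2 ≅ Z^8.

Boundary ∂_1: C_1 → C_0 maps an edge to its endpoints' difference, ∂[p,q] = q − p. For instance
  ∂bd = d − b.
As a 6×12 matrix over Z this has rank 5, with invariant factors (1,1,1,1,1).

Boundary ∂_2: C_2 → C_1 acts by ∂[p,q,r] = [q,r] − [p,r] + [p,q]. For instance
  ∂bcf = cf − bf + bc,
  ∂acf = cf − af + ac.
The 12×8 boundary matrix has rank 7 and Smith normal form diag(1,1,1,1,1,1,1).

From H_k ≅ ker(∂_k) / im(∂_{k+1}) we obtain:

  H_0: rank C_0 − rank ∂_1 = 6 − 5 = 1, and the invariant factors of ∂_1 are all 1, so H_0 = Z.
  H_1: rank ker ∂_1 − rank ∂_2 = (12 − 5) − 7 = 0, and the invariant factors of ∂_2 are all 1, so H_1 = 0.
  H_2: rank ker ∂_2 − rank ∂_3 = (8 − 7) − 0 = 1, and there is no ∂_3, so H_2 = Z.

(K is a triangulation of the 2-sphere S^2.)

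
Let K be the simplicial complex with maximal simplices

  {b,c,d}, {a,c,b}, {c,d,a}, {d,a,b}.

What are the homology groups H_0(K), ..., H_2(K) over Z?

H_0 ≅ Z,  H_1 = 0,  H_2 ≅ Z.

Order the vertices as a < b < c < d. Listing each simplex with vertices in this order, K has dimension 2 with simplices:

  0-simplices (4): a, b, c, d
  1-simplices (6): ab, ac, ad, bc, bd, cd
  2-simplices (4): abc, abd, acd, bcd

Hence C_0 ≅ Z^4, C_1 ≅ Z^6, C_2 ≅ Z^4.

Boundary ∂_1: C_1 → C_0 maps an edge to its endpoints' difference, ∂[p,q] = q − p. For instance
  ∂bc = c − b.
As a 4×6 matrix over Z this has rank 3, with invariant factors (1,1,1).

∂_2: C_2 → C_1 maps a triangle to the signed sum of its edges. For instance
  ∂abc = bc − ac + ab,
  ∂acd = cd − ad + ac.
This gives a 6×4 integer matrix of rank 3; reducing to Smith normal form yields diagonal entries (1,1,1).

From H_k ≅ ker(∂_k) / im(∂_{k+1}) we obtain:

  H_0: rank C_0 − rank ∂_1 = 4 − 3 = 1, and the invariant factors of ∂_1 are all 1, so H_0 ≅ Z.
  H_1: rank ker ∂_1 − rank ∂_2 = (6 − 3) − 3 = 0, and the invariant factors of ∂_2 are all 1, so H_1 ≅ 0.
  H_2: rank ker ∂_2 − rank ∂_3 = (4 − 3) − 0 = 1, and there is no ∂_3, so H_2 ≅ Z.

As a check, the Euler characteristic is 4 − 6 + 4 = 2, which agrees with 1 − 0 + 1 = 2.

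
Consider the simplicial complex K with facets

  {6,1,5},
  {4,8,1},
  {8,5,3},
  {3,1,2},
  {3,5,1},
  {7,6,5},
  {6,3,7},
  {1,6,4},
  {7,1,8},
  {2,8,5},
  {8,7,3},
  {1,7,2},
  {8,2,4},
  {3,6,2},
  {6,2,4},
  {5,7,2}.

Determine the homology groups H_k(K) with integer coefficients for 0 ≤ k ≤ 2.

We work with the vertex ordering 1 < 2 < 3 < 4 < 5 < 6 < 7 < 8. The simplices of K, each written with vertices in increasing order, are:

  0-simplices (8): [1], [2], [3], [4], [5], [6], [7], [8]
  1-simplices (24): (24 of them)
  2-simplices (16): [1,2,3], [1,2,7], [1,3,5], [1,4,6], [1,4,8], [1,5,6], [1,7,8], [2,3,6], [2,4,6], [2,4,8], [2,5,7], [2,5,8], [3,5,8], [3,6,7], [3,7,8], [5,6,7]

Hence C_0 ≅ Z^8, C_1 ≅ Z^24, C_2 ≅ Z^16.

∂_1: C_1 → C_0 is given by ∂[p,q] = [q] − [p].
This gives a 8×24 integer matrix of rank 7; reducing to Smith normal form yields diagonal entries (1,1,1,1,1,1,1).

The boundary map ∂_2: C_2 → C_1 sends each 2-simplex [p,q,r] to [q,r] − [p,r] + [p,q]. For instance
  ∂[2,4,8] = [4,8] − [2,8] + [2,4],
  ∂[5,6,7] = [6,7] − [5,7] + [5,6].
The 24×16 boundary matrix has rank 15 and Smith normal form diag(1,1,1,1,1,1,1,1,1,1,1,1,1,1,1).

Now H_k = ker ∂_k / im ∂_{k+1}, so:

  H_0: rank C_0 − rank ∂_1 = 8 − 7 = 1, and the invariant factors of ∂_1 are all 1, so H_0 = Z.
  H_1: rank ker ∂_1 − rank ∂_2 = (24 − 7) − 15 = 2, and the invariant factors of ∂_2 are all 1, so H_1 = Z^2.
  H_2: rank ker ∂_2 − rank ∂_3 = (16 − 15) − 0 = 1, and there is no ∂_3, so H_2 = Z.

H_0 ≅ Z,  H_1 ≅ Z^2,  H_2 ≅ Z.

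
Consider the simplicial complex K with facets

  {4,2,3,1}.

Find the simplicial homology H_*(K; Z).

H_0 = Z,  H_1 = 0,  H_2 = 0,  H_3 = 0.

K has 4 vertices, 6 edges, 4 triangles, 1 3-simplex.
rank ∂_0 = 0, rank ∂_1 = 3 ⇒ b_0 = 4 − 0 − 3 = 1; all invariant factors of ∂_1 are 1 so no torsion. So H_0 = Z.
rank ∂_1 = 3, rank ∂_2 = 3 ⇒ b_1 = 6 − 3 − 3 = 0; all invariant factors of ∂_2 are 1 so no torsion. So H_1 = 0.
rank ∂_2 = 3, rank ∂_3 = 1 ⇒ b_2 = 4 − 3 − 1 = 0; all invariant factors of ∂_3 are 1 so no torsion. So H_2 = 0.
rank ∂_3 = 1, rank ∂_4 = 0 ⇒ b_3 = 1 − 1 − 0 = 0. So H_3 = 0.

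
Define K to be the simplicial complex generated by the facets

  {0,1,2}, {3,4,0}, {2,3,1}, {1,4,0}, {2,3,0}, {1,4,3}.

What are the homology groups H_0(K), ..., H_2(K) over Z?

We work with the vertex ordering 0 < 1 < 2 < 3 < 4. The simplices of K, each written with vertices in increasing order, are:

  0-simplices (5): [0], [1], [2], [3], [4]
  1-simplices (9): [0,1], [0,2], [0,3], [0,4], [1,2], [1,3], [1,4], [2,3], [3,4]
  2-simplices (6): [0,1,2], [0,1,4], [0,2,3], [0,3,4], [1,2,3], [1,3,4]

so the chain groups are C_0 ≅ Z^5, C_1 ≅ Z^9, C_2 ≅ Z^6.

∂_1: C_1 → C_0 maps an edge to its endpoints' difference, ∂[p,q] = q − p.
As a 5×9 matrix over Z this has rank 4, with invariant factors (1,1,1,1).

Boundary ∂_2: C_2 → C_1 sends each 2-simplex [p,q,r] to [q,r] − [p,r] + [p,q]. For instance
  ∂[0,3,4] = [3,4] − [0,4] + [0,3],
  ∂[0,2,3] = [2,3] − [0,3] + [0,2].
This gives a 9×6 integer matrix of rank 5; reducing to Smith normal form yields diagonal entries (1,1,1,1,1).

From H_k ≅ ker(∂_k) / im(∂_{k+1}) we obtain:

  H_0: rank C_0 − rank ∂_1 = 5 − 4 = 1, and the invariant factors of ∂_1 are all 1, so H_0 = Z.
  H_1: rank ker ∂_1 − rank ∂_2 = (9 − 4) − 5 = 0, and the invariant factors of ∂_2 are all 1, so H_1 = 0.
  H_2: rank ker ∂_2 − rank ∂_3 = (6 − 5) − 0 = 1, and there is no ∂_3, so H_2 = Z.

As a check, the Euler characteristic is 5 − 9 + 6 = 2, which agrees with 1 − 0 + 1 = 2.

H_0 ≅ Z,  H_1 = 0,  H_2 ≅ Z.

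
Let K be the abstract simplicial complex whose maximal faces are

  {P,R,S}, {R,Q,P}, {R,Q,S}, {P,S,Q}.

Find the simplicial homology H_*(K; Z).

H_0 = Z,  H_1 = 0,  H_2 = Z.

Take the total order P < Q < R < S on the vertex set. Then K (dimension 2) consists of the simplices:

  0-simplices (4): P, Q, R, S
  1-simplices (6): PQ, PR, PS, QR, QS, RS
  2-simplices (4): PQR, PQS, PRS, QRS

giving chain groups C_0 ≅ Z^4, C_1 ≅ Z^6, C_2 ≅ Z^4.

The boundary map ∂_1: C_1 → C_0 is given by ∂[p,q] = [q] − [p].
As a 4×6 matrix over Z this has rank 3, with invariant factors (1,1,1).

∂_2: C_2 → C_1 sends each 2-simplex [p,q,r] to [q,r] − [p,r] + [p,q]. For instance
  ∂PRS = RS − PS + PR,
  ∂PQR = QR − PR + PQ.
The 6×4 boundary matrix has rank 3 and Smith normal form diag(1,1,1).

From H_k ≅ ker(∂_k) / im(∂_{k+1}) we obtain:

  H_0: rank C_0 − rank ∂_1 = 4 − 3 = 1, and the invariant factors of ∂_1 are all 1, so H_0 ≅ Z.
  H_1: rank ker ∂_1 − rank ∂_2 = (6 − 3) − 3 = 0, and the invariant factors of ∂_2 are all 1, so H_1 ≅ 0.
  H_2: rank ker ∂_2 − rank ∂_3 = (4 − 3) − 0 = 1, and there is no ∂_3, so H_2 ≅ Z.

As a check, the Euler characteristic is 4 − 6 + 4 = 2, which agrees with 1 − 0 + 1 = 2.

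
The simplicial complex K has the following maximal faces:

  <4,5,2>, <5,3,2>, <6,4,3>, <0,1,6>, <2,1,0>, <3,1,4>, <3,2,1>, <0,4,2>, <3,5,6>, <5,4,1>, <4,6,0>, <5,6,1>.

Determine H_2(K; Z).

K has 7 vertices, 18 edges, 12 triangles.
rank ∂_2 = 12, rank ∂_3 = 0 ⇒ b_2 = 12 − 12 − 0 = 0. So H_2 ≅ 0.

H_2 ≅ 0.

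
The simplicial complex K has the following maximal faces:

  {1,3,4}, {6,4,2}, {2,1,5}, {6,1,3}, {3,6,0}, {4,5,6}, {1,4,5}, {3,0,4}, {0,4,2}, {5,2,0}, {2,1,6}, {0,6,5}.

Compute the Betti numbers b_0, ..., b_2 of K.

Take the total order 0 < 1 < 2 < 3 < 4 < 5 < 6 on the vertex set. Then K (dimension 2) consists of the simplices:

  0-simplices (7): [0], [1], [2], [3], [4], [5], [6]
  1-simplices (18): [0,2], [0,3], [0,4], [0,5], [0,6], [1,2], [1,3], [1,4], [1,5], [1,6], [2,4], [2,5], [2,6], [3,4], [3,6], [4,5], [4,6], [5,6]
  2-simplices (12): [0,2,4], [0,2,5], [0,3,4], [0,3,6], [0,5,6], [1,2,5], [1,2,6], [1,3,4], [1,3,6], [1,4,5], [2,4,6], [4,5,6]

so the chain groups are C_0 ≅ Z^7, C_1 ≅ Z^18, C_2 ≅ Z^12.

∂_1: C_1 → C_0 sends each edge [p,q] (with p < q) to q − p. For instance
  ∂[1,6] = [6] − [1].
The 7×18 boundary matrix has rank 6 and Smith normal form diag(1,1,1,1,1,1).

Boundary ∂_2: C_2 → C_1 acts by ∂[p,q,r] = [q,r] − [p,r] + [p,q]. For instance
  ∂[0,2,4] = [2,4] − [0,4] + [0,2],
  ∂[0,2,5] = [2,5] − [0,5] + [0,2].
The resulting 18×12 matrix has rank 12, and its Smith normal form has invariant factors (1,1,1,1,1,1,1,1,1,1,1,2).

Reading off H_k = ker ∂_k / im ∂_{k+1}:

  H_0: rank C_0 − rank ∂_1 = 7 − 6 = 1, and the invariant factors of ∂_1 are all 1, so H_0 = Z.
  H_1: rank ker ∂_1 − rank ∂_2 = (18 − 6) − 12 = 0, and ∂_2 has invariant factor 2 > 1, so H_1 = Z/2.
  H_2: rank ker ∂_2 − rank ∂_3 = (12 − 12) − 0 = 0, and there is no ∂_3, so H_2 = 0.

As a check, the Euler characteristic is 7 − 18 + 12 = 1, which agrees with 1 − 0 + 0 = 1.
(K is a triangulation of the real projective plane RP^2.)

Hence the Betti numbers are b_0 = 1, b_1 = 0, b_2 = 0.

b_0 = 1, b_1 = 0, b_2 = 0.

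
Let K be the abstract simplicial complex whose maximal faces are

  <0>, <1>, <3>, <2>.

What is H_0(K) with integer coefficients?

We work with the vertex ordering 0 < 1 < 2 < 3. The simplices of K, each written with vertices in increasing order, are:

  0-simplices (4): [0], [1], [2], [3]

giving chain groups C_0 ≅ Z^4.

From H_k ≅ ker(∂_k) / im(∂_{k+1}) we obtain:

  H_0: rank C_0 − rank ∂_1 = 4 − 0 = 4, and there is no ∂_1, so H_0 ≅ Z^4.

(K is a triangulation of a set of 4 points.)

H_0 = Z^4.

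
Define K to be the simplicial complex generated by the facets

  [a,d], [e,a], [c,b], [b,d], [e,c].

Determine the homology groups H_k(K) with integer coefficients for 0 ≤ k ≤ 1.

Fix the vertex order a < b < c < d < e and write every simplex with vertices in increasing order. Then dim K = 1 and the simplices of K are:

  0-simplices (5): a, b, c, d, e
  1-simplices (5): ad, ae, bc, bd, ce

so the chain groups are C_0 ≅ Z^5, C_1 ≅ Z^5.

The boundary map ∂_1: C_1 → C_0 sends each edge [p,q] (with p < q) to q − p. For instance
  ∂ad = d − a.
As a 5×5 matrix over Z this has rank 4, with invariant factors (1,1,1,1).

Reading off H_k = ker ∂_k / im ∂_{k+1}:

  H_0: rank C_0 − rank ∂_1 = 5 − 4 = 1, and the invariant factors of ∂_1 are all 1, so H_0 ≅ Z.
  H_1: rank ker ∂_1 − rank ∂_2 = (5 − 4) − 0 = 1, and there is no ∂_2, so H_1 ≅ Z.

H_0 ≅ Z,  H_1 ≅ Z.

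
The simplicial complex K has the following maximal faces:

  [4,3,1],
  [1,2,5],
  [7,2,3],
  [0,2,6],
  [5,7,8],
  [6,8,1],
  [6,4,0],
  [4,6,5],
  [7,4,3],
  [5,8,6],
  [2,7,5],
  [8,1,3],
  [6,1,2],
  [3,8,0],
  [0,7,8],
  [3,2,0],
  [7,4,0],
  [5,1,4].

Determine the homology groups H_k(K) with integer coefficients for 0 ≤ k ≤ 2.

Order the vertices as 0 < 1 < 2 < 3 < 4 < 5 < 6 < 7 < 8. Listing each simplex with vertices in this order, K has dimension 2 with simplices:

  0-simplices (9): [0], [1], [2], [3], [4], [5], [6], [7], [8]
  1-simplices (27): (27 of them)
  2-simplices (18): [0,2,3], [0,2,6], [0,3,8], [0,4,6], [0,4,7], [0,7,8], [1,2,5], [1,2,6], [1,3,4], [1,3,8], [1,4,5], [1,6,8], [2,3,7], [2,5,7], [3,4,7], [4,5,6], [5,6,8], [5,7,8]

giving chain groups C_0 ≅ Z^9, C_1 ≅ Z^27, C_2 ≅ Z^18.

Boundary ∂_1: C_1 → C_0 sends each edge [p,q] (with p < q) to q − p. For instance
  ∂[0,2] = [2] − [0].
As a 9×27 matrix over Z this has rank 8, with invariant factors (1,1,1,1,1,1,1,1).

∂_2: C_2 → C_1 acts by ∂[p,q,r] = [q,r] − [p,r] + [p,q]. For instance
  ∂[3,4,7] = [4,7] − [3,7] + [3,4],
  ∂[4,5,6] = [5,6] − [4,6] + [4,5].
The 27×18 boundary matrix has rank 18 and Smith normal form diag(1,1,1,1,1,1,1,1,1,1,1,1,1,1,1,1,1,2).

Now H_k = ker ∂_k / im ∂_{k+1}, so:

  H_0: rank C_0 − rank ∂_1 = 9 − 8 = 1, and the invariant factors of ∂_1 are all 1, so H_0 ≅ Z.
  H_1: rank ker ∂_1 − rank ∂_2 = (27 − 8) − 18 = 1, and ∂_2 has invariant factor 2 > 1, so H_1 ≅ Z ⊕ Z_2.
  H_2: rank ker ∂_2 − rank ∂_3 = (18 − 18) − 0 = 0, and there is no ∂_3, so H_2 ≅ 0.

H_0 = Z,  H_1 = Z ⊕ Z_2,  H_2 = 0.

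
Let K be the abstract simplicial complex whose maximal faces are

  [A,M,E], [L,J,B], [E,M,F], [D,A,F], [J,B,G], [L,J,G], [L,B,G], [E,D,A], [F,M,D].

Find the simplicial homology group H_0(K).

H_0 = Z^2.

Order the vertices as A < B < D < E < F < G < J < L < M. Listing each simplex with vertices in this order, K has dimension 2 with simplices:

  0-simplices (9): A, B, D, E, F, G, J, L, M
  1-simplices (16): AD, AE, AF, AM, BG, BJ, BL, DE, DF, DM, EF, EM, FM, GJ, GL, JL
  2-simplices (9): ADE, ADF, AEM, BGJ, BGL, BJL, DFM, EFM, GJL

giving chain groups C_0 ≅ Z^9, C_1 ≅ Z^16, C_2 ≅ Z^9.

Boundary ∂_1: C_1 → C_0 maps an edge to its endpoints' difference, ∂[p,q] = q − p. For instance
  ∂BJ = J − B.
This gives a 9×16 integer matrix of rank 7; reducing to Smith normal form yields diagonal entries (1,1,1,1,1,1,1).

∂_2: C_2 → C_1 maps a triangle to the signed sum of its edges. For instance
  ∂DFM = FM − DM + DF,
  ∂ADE = DE − AE + AD.
This gives a 16×9 integer matrix of rank 8; reducing to Smith normal form yields diagonal entries (1,1,1,1,1,1,1,1).

From H_k ≅ ker(∂_k) / im(∂_{k+1}) we obtain:

  H_0: rank C_0 − rank ∂_1 = 9 − 7 = 2, and the invariant factors of ∂_1 are all 1, so H_0 ≅ Z^2.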